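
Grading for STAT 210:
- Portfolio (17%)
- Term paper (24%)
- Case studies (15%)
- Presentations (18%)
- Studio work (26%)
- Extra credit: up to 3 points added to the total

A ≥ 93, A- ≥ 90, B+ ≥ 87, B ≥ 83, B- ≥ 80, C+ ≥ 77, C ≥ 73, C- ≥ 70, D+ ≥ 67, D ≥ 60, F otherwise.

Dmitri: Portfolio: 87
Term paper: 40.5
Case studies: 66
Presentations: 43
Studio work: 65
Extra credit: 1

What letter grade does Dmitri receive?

Weighted total:
  Portfolio 87 × 0.17 = 14.79
  Term paper 40.5 × 0.24 = 9.72
  Case studies 66 × 0.15 = 9.9
  Presentations 43 × 0.18 = 7.74
  Studio work 65 × 0.26 = 16.9
Sum = 59.05
Extra credit: 59.05 + 1 = 60.05
60.05 is ≥ 60 and < 67 → D

D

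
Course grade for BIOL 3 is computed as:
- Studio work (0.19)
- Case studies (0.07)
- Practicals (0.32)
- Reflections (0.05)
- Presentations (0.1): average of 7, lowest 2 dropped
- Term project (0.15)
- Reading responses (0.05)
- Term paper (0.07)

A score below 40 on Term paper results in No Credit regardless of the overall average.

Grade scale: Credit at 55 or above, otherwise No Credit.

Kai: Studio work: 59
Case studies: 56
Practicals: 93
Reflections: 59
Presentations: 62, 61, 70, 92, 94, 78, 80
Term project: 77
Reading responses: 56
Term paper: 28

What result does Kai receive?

No Credit

Presentations: drop 61, 62 → average of remaining 5 = 414/5 = 82.8
Term paper score 28 < 40: minimum not met.
Weighted total:
  Studio work 59 × 0.19 = 11.21
  Case studies 56 × 0.07 = 3.92
  Practicals 93 × 0.32 = 29.76
  Reflections 59 × 0.05 = 2.95
  Presentations 82.8 × 0.1 = 8.28
  Term project 77 × 0.15 = 11.55
  Reading responses 56 × 0.05 = 2.8
  Term paper 28 × 0.07 = 1.96
Sum = 72.43
Because the Term paper minimum was not met, the result is No Credit.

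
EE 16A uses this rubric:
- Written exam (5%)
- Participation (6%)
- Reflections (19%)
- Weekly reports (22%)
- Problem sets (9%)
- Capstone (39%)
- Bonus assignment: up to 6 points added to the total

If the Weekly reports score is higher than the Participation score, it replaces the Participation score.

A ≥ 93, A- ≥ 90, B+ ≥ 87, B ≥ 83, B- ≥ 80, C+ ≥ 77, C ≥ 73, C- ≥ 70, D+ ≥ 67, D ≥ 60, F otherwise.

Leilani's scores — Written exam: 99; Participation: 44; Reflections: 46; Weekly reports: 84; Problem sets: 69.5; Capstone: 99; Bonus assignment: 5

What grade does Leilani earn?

B+

Weekly reports (84) > Participation (44), so Participation counts as 84.
Weighted total:
  Written exam 99 × 0.05 = 4.95
  Participation 84 × 0.06 = 5.04
  Reflections 46 × 0.19 = 8.74
  Weekly reports 84 × 0.22 = 18.48
  Problem sets 69.5 × 0.09 = 6.255
  Capstone 99 × 0.39 = 38.61
Sum = 82.075
Bonus assignment: 82.075 + 5 = 87.075
87.075 is ≥ 87 and < 90 → B+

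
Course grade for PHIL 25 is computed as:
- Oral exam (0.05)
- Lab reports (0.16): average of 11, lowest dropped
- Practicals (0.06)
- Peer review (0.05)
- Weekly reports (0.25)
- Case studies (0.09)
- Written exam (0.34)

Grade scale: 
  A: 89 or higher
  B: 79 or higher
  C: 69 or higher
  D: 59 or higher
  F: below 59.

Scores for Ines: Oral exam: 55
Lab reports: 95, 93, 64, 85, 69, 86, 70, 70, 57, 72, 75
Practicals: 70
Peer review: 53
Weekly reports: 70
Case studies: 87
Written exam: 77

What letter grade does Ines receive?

C

Lab reports: drop 57 → average of remaining 10 = 779/10 = 77.9
Weighted total:
  Oral exam 55 × 0.05 = 2.75
  Lab reports 77.9 × 0.16 = 12.464
  Practicals 70 × 0.06 = 4.2
  Peer review 53 × 0.05 = 2.65
  Weekly reports 70 × 0.25 = 17.5
  Case studies 87 × 0.09 = 7.83
  Written exam 77 × 0.34 = 26.18
Sum = 73.574
73.574 is ≥ 69 and < 79 → C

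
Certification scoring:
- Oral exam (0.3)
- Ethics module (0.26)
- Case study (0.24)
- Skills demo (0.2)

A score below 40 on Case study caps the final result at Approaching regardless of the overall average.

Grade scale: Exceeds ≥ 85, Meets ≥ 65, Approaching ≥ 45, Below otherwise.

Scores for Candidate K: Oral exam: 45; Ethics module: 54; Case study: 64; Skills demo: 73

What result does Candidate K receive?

Case study score 64 ≥ 40: minimum met.
Weighted total:
  Oral exam 45 × 0.3 = 13.5
  Ethics module 54 × 0.26 = 14.04
  Case study 64 × 0.24 = 15.36
  Skills demo 73 × 0.2 = 14.6
Sum = 57.5
57.5 is ≥ 45 and < 65 → Approaching

Approaching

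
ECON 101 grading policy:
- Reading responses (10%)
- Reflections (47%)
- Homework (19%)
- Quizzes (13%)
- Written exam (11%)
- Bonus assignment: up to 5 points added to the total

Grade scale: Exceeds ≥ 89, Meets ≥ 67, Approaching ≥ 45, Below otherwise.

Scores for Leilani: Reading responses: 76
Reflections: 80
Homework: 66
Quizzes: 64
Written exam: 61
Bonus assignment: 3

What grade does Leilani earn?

Weighted total:
  Reading responses 76 × 0.1 = 7.6
  Reflections 80 × 0.47 = 37.6
  Homework 66 × 0.19 = 12.54
  Quizzes 64 × 0.13 = 8.32
  Written exam 61 × 0.11 = 6.71
Sum = 72.77
Bonus assignment: 72.77 + 3 = 75.77
75.77 is ≥ 67 and < 89 → Meets

Meets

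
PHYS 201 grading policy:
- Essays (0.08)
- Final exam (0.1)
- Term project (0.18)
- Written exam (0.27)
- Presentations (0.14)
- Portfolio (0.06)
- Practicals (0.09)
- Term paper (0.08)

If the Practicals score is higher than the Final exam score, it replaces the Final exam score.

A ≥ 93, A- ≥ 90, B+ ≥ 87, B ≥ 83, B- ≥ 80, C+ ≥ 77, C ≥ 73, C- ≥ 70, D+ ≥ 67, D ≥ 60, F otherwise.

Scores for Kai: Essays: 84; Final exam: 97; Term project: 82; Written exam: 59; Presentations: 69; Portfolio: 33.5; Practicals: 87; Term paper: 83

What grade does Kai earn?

C

Practicals (87) ≤ Final exam (97), so Final exam stays at 97.
Weighted total:
  Essays 84 × 0.08 = 6.72
  Final exam 97 × 0.1 = 9.7
  Term project 82 × 0.18 = 14.76
  Written exam 59 × 0.27 = 15.93
  Presentations 69 × 0.14 = 9.66
  Portfolio 33.5 × 0.06 = 2.01
  Practicals 87 × 0.09 = 7.83
  Term paper 83 × 0.08 = 6.64
Sum = 73.25
73.25 is ≥ 73 and < 77 → C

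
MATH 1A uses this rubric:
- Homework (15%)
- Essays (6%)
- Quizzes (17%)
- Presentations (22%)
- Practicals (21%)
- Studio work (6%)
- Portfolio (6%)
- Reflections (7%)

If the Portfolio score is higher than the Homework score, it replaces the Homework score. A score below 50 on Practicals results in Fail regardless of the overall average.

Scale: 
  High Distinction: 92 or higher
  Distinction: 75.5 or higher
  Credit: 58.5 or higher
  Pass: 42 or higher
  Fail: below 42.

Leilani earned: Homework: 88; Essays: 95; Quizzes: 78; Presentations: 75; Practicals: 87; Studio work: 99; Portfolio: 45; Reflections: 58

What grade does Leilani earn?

Distinction

Portfolio (45) ≤ Homework (88), so Homework stays at 88.
Practicals score 87 ≥ 50: minimum met.
Weighted total:
  Homework 88 × 0.15 = 13.2
  Essays 95 × 0.06 = 5.7
  Quizzes 78 × 0.17 = 13.26
  Presentations 75 × 0.22 = 16.5
  Practicals 87 × 0.21 = 18.27
  Studio work 99 × 0.06 = 5.94
  Portfolio 45 × 0.06 = 2.7
  Reflections 58 × 0.07 = 4.06
Sum = 79.63
79.63 is ≥ 75.5 and < 92 → Distinction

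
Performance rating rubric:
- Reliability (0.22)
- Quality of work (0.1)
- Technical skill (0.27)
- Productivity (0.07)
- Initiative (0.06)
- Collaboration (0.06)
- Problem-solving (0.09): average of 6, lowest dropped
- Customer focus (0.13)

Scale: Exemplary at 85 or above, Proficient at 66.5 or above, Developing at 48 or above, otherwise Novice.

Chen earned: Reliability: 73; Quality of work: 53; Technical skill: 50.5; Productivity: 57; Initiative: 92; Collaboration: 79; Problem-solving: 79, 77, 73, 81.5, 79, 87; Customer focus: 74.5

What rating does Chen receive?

Problem-solving: drop 73 → average of remaining 5 = 403.5/5 = 80.7
Weighted total:
  Reliability 73 × 0.22 = 16.06
  Quality of work 53 × 0.1 = 5.3
  Technical skill 50.5 × 0.27 = 13.635
  Productivity 57 × 0.07 = 3.99
  Initiative 92 × 0.06 = 5.52
  Collaboration 79 × 0.06 = 4.74
  Problem-solving 80.7 × 0.09 = 7.263
  Customer focus 74.5 × 0.13 = 9.685
Sum = 66.193
66.193 is ≥ 48 and < 66.5 → Developing

Developing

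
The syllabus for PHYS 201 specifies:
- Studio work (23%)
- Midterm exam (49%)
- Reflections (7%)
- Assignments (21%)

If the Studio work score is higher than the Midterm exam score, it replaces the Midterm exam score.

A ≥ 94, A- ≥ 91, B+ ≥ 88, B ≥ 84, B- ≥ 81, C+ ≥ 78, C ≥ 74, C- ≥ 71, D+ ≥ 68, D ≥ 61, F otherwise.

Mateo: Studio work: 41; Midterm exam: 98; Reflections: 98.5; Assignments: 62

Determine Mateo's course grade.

Studio work (41) ≤ Midterm exam (98), so Midterm exam stays at 98.
Weighted total:
  Studio work 41 × 0.23 = 9.43
  Midterm exam 98 × 0.49 = 48.02
  Reflections 98.5 × 0.07 = 6.895
  Assignments 62 × 0.21 = 13.02
Sum = 77.365
77.365 is ≥ 74 and < 78 → C

C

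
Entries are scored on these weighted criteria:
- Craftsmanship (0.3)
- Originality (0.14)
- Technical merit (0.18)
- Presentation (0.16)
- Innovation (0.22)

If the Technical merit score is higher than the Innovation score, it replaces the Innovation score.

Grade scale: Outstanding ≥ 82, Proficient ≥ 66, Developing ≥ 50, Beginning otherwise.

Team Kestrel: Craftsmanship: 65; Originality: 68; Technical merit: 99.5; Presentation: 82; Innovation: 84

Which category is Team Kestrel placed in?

Technical merit (99.5) > Innovation (84), so Innovation counts as 99.5.
Weighted total:
  Craftsmanship 65 × 0.3 = 19.5
  Originality 68 × 0.14 = 9.52
  Technical merit 99.5 × 0.18 = 17.91
  Presentation 82 × 0.16 = 13.12
  Innovation 99.5 × 0.22 = 21.89
Sum = 81.94
81.94 is ≥ 66 and < 82 → Proficient

Proficient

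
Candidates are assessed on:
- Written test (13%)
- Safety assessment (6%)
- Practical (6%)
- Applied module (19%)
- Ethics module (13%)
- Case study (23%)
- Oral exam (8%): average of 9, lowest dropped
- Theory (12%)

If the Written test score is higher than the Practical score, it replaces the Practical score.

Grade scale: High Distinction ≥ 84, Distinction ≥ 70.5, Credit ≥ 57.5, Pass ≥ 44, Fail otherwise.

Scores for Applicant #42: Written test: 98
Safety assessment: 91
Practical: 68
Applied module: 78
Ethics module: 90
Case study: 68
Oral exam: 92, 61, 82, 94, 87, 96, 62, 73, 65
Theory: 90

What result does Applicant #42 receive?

Oral exam: drop 61 → average of remaining 8 = 651/8 = 81.375
Written test (98) > Practical (68), so Practical counts as 98.
Weighted total:
  Written test 98 × 0.13 = 12.74
  Safety assessment 91 × 0.06 = 5.46
  Practical 98 × 0.06 = 5.88
  Applied module 78 × 0.19 = 14.82
  Ethics module 90 × 0.13 = 11.7
  Case study 68 × 0.23 = 15.64
  Oral exam 81.375 × 0.08 = 6.51
  Theory 90 × 0.12 = 10.8
Sum = 83.55
83.55 is ≥ 70.5 and < 84 → Distinction

Distinction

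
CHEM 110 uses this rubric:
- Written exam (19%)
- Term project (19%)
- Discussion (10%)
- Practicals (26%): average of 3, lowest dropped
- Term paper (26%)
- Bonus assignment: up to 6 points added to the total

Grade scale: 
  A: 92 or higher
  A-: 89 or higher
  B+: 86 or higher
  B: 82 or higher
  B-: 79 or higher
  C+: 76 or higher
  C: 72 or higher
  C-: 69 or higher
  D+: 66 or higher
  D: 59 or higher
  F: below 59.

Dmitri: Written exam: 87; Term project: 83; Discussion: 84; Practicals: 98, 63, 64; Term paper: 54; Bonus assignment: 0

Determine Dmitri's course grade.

Practicals: drop 63 → average of remaining 2 = 162/2 = 81
Weighted total:
  Written exam 87 × 0.19 = 16.53
  Term project 83 × 0.19 = 15.77
  Discussion 84 × 0.1 = 8.4
  Practicals 81 × 0.26 = 21.06
  Term paper 54 × 0.26 = 14.04
Sum = 75.8
Bonus assignment: 75.8 + 0 = 75.8
75.8 is ≥ 72 and < 76 → C

C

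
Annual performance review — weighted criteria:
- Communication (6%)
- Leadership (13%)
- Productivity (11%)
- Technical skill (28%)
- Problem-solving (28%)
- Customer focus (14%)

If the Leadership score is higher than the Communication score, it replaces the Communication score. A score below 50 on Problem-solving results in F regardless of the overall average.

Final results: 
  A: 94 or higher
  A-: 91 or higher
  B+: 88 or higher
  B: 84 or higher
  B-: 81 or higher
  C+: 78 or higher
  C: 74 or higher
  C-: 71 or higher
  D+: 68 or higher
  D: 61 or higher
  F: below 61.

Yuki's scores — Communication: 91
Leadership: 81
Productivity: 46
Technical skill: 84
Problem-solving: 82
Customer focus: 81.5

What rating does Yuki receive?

Leadership (81) ≤ Communication (91), so Communication stays at 91.
Problem-solving score 82 ≥ 50: minimum met.
Weighted total:
  Communication 91 × 0.06 = 5.46
  Leadership 81 × 0.13 = 10.53
  Productivity 46 × 0.11 = 5.06
  Technical skill 84 × 0.28 = 23.52
  Problem-solving 82 × 0.28 = 22.96
  Customer focus 81.5 × 0.14 = 11.41
Sum = 78.94
78.94 is ≥ 78 and < 81 → C+

C+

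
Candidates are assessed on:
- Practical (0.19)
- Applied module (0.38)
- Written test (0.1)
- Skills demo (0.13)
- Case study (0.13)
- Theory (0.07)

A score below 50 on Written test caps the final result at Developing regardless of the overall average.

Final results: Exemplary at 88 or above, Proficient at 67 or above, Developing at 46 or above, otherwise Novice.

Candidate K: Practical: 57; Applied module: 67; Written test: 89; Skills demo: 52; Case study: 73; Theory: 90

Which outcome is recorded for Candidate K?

Proficient

Written test score 89 ≥ 50: minimum met.
Weighted total:
  Practical 57 × 0.19 = 10.83
  Applied module 67 × 0.38 = 25.46
  Written test 89 × 0.1 = 8.9
  Skills demo 52 × 0.13 = 6.76
  Case study 73 × 0.13 = 9.49
  Theory 90 × 0.07 = 6.3
Sum = 67.74
67.74 is ≥ 67 and < 88 → Proficient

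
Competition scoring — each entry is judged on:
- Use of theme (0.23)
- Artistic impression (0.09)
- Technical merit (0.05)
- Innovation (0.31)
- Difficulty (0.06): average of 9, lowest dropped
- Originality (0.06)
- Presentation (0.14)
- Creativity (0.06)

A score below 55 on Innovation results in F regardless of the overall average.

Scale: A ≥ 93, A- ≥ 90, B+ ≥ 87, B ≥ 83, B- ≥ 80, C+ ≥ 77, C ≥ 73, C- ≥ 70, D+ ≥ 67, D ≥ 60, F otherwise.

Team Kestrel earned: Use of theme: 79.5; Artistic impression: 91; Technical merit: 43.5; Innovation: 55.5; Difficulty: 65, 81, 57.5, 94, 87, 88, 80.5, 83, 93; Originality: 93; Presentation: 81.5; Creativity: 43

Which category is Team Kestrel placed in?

Difficulty: drop 57.5 → average of remaining 8 = 671.5/8 = 83.9375
Innovation score 55.5 ≥ 55: minimum met.
Weighted total:
  Use of theme 79.5 × 0.23 = 18.285
  Artistic impression 91 × 0.09 = 8.19
  Technical merit 43.5 × 0.05 = 2.175
  Innovation 55.5 × 0.31 = 17.205
  Difficulty 83.9375 × 0.06 = 5.03625
  Originality 93 × 0.06 = 5.58
  Presentation 81.5 × 0.14 = 11.41
  Creativity 43 × 0.06 = 2.58
Sum = 70.46125
70.46125 is ≥ 70 and < 73 → C-

C-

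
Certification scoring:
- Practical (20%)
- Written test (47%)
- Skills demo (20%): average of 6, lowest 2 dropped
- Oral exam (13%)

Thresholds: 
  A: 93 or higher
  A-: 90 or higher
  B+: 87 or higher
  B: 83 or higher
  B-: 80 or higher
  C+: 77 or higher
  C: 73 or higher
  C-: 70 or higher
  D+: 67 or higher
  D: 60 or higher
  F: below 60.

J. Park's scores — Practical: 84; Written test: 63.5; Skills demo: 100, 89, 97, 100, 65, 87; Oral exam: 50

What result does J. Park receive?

C-

Skills demo: drop 65, 87 → average of remaining 4 = 386/4 = 96.5
Weighted total:
  Practical 84 × 0.2 = 16.8
  Written test 63.5 × 0.47 = 29.845
  Skills demo 96.5 × 0.2 = 19.3
  Oral exam 50 × 0.13 = 6.5
Sum = 72.445
72.445 is ≥ 70 and < 73 → C-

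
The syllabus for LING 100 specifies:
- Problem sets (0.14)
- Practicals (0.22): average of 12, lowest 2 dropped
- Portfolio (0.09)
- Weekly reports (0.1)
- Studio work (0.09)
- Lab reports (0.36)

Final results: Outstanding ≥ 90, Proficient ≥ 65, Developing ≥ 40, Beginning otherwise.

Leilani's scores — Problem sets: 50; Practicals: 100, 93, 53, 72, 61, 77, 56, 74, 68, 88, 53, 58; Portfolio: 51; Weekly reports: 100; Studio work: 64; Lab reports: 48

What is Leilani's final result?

Developing

Practicals: drop 53, 53 → average of remaining 10 = 747/10 = 74.7
Weighted total:
  Problem sets 50 × 0.14 = 7
  Practicals 74.7 × 0.22 = 16.434
  Portfolio 51 × 0.09 = 4.59
  Weekly reports 100 × 0.1 = 10
  Studio work 64 × 0.09 = 5.76
  Lab reports 48 × 0.36 = 17.28
Sum = 61.064
61.064 is ≥ 40 and < 65 → Developing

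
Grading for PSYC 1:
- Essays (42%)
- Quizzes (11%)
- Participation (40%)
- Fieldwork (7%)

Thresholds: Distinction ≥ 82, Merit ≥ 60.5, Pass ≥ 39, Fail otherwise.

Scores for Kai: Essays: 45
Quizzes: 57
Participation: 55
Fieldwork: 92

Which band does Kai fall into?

Pass

Weighted total:
  Essays 45 × 0.42 = 18.9
  Quizzes 57 × 0.11 = 6.27
  Participation 55 × 0.4 = 22
  Fieldwork 92 × 0.07 = 6.44
Sum = 53.61
53.61 is ≥ 39 and < 60.5 → Pass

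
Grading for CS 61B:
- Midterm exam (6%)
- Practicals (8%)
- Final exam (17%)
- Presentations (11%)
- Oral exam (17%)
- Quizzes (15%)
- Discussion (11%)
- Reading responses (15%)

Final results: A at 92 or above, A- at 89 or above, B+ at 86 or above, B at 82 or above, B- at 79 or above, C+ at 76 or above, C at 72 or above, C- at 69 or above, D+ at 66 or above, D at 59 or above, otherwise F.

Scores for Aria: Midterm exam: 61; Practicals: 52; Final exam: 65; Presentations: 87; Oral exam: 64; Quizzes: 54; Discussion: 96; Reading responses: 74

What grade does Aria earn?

Weighted total:
  Midterm exam 61 × 0.06 = 3.66
  Practicals 52 × 0.08 = 4.16
  Final exam 65 × 0.17 = 11.05
  Presentations 87 × 0.11 = 9.57
  Oral exam 64 × 0.17 = 10.88
  Quizzes 54 × 0.15 = 8.1
  Discussion 96 × 0.11 = 10.56
  Reading responses 74 × 0.15 = 11.1
Sum = 69.08
69.08 is ≥ 69 and < 72 → C-

C-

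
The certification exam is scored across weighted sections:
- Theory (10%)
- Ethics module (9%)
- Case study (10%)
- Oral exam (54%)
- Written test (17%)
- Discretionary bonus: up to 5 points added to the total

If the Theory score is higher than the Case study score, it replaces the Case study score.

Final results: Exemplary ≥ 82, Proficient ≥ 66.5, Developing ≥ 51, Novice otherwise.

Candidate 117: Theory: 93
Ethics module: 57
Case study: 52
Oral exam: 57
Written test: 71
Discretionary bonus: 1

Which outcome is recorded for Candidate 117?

Proficient

Theory (93) > Case study (52), so Case study counts as 93.
Weighted total:
  Theory 93 × 0.1 = 9.3
  Ethics module 57 × 0.09 = 5.13
  Case study 93 × 0.1 = 9.3
  Oral exam 57 × 0.54 = 30.78
  Written test 71 × 0.17 = 12.07
Sum = 66.58
Discretionary bonus: 66.58 + 1 = 67.58
67.58 is ≥ 66.5 and < 82 → Proficient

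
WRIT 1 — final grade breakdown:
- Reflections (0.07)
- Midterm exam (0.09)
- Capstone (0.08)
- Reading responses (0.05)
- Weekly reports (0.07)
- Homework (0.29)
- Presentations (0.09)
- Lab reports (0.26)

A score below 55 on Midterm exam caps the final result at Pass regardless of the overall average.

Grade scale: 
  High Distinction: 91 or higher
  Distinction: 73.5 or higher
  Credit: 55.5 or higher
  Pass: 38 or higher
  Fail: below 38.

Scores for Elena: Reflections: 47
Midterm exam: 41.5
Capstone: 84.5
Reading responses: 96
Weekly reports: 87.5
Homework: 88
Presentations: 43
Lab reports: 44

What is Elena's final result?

Midterm exam score 41.5 < 55: minimum not met.
Weighted total:
  Reflections 47 × 0.07 = 3.29
  Midterm exam 41.5 × 0.09 = 3.735
  Capstone 84.5 × 0.08 = 6.76
  Reading responses 96 × 0.05 = 4.8
  Weekly reports 87.5 × 0.07 = 6.125
  Homework 88 × 0.29 = 25.52
  Presentations 43 × 0.09 = 3.87
  Lab reports 44 × 0.26 = 11.44
Sum = 65.54
65.54 would be Credit; cap at Pass applies → Pass.

Pass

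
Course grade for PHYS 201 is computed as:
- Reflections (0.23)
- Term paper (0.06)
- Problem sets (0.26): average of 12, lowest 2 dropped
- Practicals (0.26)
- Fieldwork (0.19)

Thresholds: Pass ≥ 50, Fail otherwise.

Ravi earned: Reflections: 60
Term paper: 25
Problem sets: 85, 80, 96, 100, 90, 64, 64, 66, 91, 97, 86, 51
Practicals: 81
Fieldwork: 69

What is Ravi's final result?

Pass

Problem sets: drop 51, 64 → average of remaining 10 = 855/10 = 85.5
Weighted total:
  Reflections 60 × 0.23 = 13.8
  Term paper 25 × 0.06 = 1.5
  Problem sets 85.5 × 0.26 = 22.23
  Practicals 81 × 0.26 = 21.06
  Fieldwork 69 × 0.19 = 13.11
Sum = 71.7
71.7 ≥ 50 → Pass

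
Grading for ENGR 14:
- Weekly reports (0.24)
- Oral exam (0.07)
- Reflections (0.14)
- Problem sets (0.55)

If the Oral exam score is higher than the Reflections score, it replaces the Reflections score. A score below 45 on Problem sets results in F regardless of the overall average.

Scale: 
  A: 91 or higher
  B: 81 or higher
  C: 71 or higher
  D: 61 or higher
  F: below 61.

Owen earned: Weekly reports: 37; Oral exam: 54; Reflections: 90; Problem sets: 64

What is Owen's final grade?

Oral exam (54) ≤ Reflections (90), so Reflections stays at 90.
Problem sets score 64 ≥ 45: minimum met.
Weighted total:
  Weekly reports 37 × 0.24 = 8.88
  Oral exam 54 × 0.07 = 3.78
  Reflections 90 × 0.14 = 12.6
  Problem sets 64 × 0.55 = 35.2
Sum = 60.46
60.46 < 61 → F

F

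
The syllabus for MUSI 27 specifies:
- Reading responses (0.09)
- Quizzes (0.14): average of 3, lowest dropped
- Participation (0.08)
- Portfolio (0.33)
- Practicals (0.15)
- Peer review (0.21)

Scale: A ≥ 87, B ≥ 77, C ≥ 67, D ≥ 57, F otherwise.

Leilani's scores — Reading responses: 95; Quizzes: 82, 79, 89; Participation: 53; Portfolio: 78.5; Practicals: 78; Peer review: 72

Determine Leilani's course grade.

B

Quizzes: drop 79 → average of remaining 2 = 171/2 = 85.5
Weighted total:
  Reading responses 95 × 0.09 = 8.55
  Quizzes 85.5 × 0.14 = 11.97
  Participation 53 × 0.08 = 4.24
  Portfolio 78.5 × 0.33 = 25.905
  Practicals 78 × 0.15 = 11.7
  Peer review 72 × 0.21 = 15.12
Sum = 77.485
77.485 is ≥ 77 and < 87 → B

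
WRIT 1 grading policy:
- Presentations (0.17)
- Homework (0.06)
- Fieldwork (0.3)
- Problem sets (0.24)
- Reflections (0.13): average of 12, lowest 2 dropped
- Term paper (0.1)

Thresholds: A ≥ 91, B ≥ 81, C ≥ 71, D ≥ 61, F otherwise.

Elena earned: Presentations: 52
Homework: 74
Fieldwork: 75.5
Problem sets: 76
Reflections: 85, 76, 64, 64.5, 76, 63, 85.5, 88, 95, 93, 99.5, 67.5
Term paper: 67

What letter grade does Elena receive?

Reflections: drop 63, 64 → average of remaining 10 = 830/10 = 83
Weighted total:
  Presentations 52 × 0.17 = 8.84
  Homework 74 × 0.06 = 4.44
  Fieldwork 75.5 × 0.3 = 22.65
  Problem sets 76 × 0.24 = 18.24
  Reflections 83 × 0.13 = 10.79
  Term paper 67 × 0.1 = 6.7
Sum = 71.66
71.66 is ≥ 71 and < 81 → C

C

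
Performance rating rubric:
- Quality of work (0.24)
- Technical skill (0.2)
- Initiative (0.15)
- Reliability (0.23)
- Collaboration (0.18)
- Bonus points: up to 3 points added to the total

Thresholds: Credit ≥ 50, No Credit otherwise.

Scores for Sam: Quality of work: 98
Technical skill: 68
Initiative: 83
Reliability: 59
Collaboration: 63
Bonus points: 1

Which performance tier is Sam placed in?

Weighted total:
  Quality of work 98 × 0.24 = 23.52
  Technical skill 68 × 0.2 = 13.6
  Initiative 83 × 0.15 = 12.45
  Reliability 59 × 0.23 = 13.57
  Collaboration 63 × 0.18 = 11.34
Sum = 74.48
Bonus points: 74.48 + 1 = 75.48
75.48 ≥ 50 → Credit

Credit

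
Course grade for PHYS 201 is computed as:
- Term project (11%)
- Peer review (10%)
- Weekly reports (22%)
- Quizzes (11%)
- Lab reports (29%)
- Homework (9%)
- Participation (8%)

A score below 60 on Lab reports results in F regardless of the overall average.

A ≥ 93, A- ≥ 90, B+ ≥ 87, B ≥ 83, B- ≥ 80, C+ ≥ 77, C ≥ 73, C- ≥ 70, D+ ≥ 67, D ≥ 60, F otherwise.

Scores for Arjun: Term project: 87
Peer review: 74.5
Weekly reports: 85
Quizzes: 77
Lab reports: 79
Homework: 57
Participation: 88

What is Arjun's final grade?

Lab reports score 79 ≥ 60: minimum met.
Weighted total:
  Term project 87 × 0.11 = 9.57
  Peer review 74.5 × 0.1 = 7.45
  Weekly reports 85 × 0.22 = 18.7
  Quizzes 77 × 0.11 = 8.47
  Lab reports 79 × 0.29 = 22.91
  Homework 57 × 0.09 = 5.13
  Participation 88 × 0.08 = 7.04
Sum = 79.27
79.27 is ≥ 77 and < 80 → C+

C+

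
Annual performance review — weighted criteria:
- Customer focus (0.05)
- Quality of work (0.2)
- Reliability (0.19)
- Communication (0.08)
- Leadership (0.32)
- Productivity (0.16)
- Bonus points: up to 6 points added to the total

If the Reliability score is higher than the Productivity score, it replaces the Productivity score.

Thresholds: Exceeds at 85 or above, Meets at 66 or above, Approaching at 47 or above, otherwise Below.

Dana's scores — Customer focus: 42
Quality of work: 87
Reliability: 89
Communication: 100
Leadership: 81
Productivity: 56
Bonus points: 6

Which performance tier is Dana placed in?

Reliability (89) > Productivity (56), so Productivity counts as 89.
Weighted total:
  Customer focus 42 × 0.05 = 2.1
  Quality of work 87 × 0.2 = 17.4
  Reliability 89 × 0.19 = 16.91
  Communication 100 × 0.08 = 8
  Leadership 81 × 0.32 = 25.92
  Productivity 89 × 0.16 = 14.24
Sum = 84.57
Bonus points: 84.57 + 6 = 90.57
90.57 ≥ 85 → Exceeds

Exceeds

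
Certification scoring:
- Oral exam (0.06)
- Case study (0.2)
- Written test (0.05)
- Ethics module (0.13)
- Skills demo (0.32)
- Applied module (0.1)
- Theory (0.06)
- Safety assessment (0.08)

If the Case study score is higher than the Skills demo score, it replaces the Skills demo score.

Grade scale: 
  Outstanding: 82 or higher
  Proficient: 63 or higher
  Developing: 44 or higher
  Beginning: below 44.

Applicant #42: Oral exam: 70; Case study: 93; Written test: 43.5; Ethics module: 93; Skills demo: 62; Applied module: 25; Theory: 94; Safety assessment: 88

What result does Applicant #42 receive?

Case study (93) > Skills demo (62), so Skills demo counts as 93.
Weighted total:
  Oral exam 70 × 0.06 = 4.2
  Case study 93 × 0.2 = 18.6
  Written test 43.5 × 0.05 = 2.175
  Ethics module 93 × 0.13 = 12.09
  Skills demo 93 × 0.32 = 29.76
  Applied module 25 × 0.1 = 2.5
  Theory 94 × 0.06 = 5.64
  Safety assessment 88 × 0.08 = 7.04
Sum = 82.005
82.005 ≥ 82 → Outstanding

Outstanding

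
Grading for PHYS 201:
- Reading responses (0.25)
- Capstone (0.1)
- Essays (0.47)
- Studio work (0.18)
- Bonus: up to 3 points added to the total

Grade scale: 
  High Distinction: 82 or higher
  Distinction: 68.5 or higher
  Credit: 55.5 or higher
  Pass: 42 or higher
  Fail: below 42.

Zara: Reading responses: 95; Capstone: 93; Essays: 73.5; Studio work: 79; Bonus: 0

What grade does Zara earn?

Weighted total:
  Reading responses 95 × 0.25 = 23.75
  Capstone 93 × 0.1 = 9.3
  Essays 73.5 × 0.47 = 34.545
  Studio work 79 × 0.18 = 14.22
Sum = 81.815
Bonus: 81.815 + 0 = 81.815
81.815 is ≥ 68.5 and < 82 → Distinction

Distinction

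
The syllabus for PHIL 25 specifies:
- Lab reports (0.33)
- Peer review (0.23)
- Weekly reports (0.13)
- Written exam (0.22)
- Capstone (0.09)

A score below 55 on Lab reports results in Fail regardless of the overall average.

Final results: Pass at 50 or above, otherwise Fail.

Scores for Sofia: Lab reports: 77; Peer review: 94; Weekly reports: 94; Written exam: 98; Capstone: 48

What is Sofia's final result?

Pass

Lab reports score 77 ≥ 55: minimum met.
Weighted total:
  Lab reports 77 × 0.33 = 25.41
  Peer review 94 × 0.23 = 21.62
  Weekly reports 94 × 0.13 = 12.22
  Written exam 98 × 0.22 = 21.56
  Capstone 48 × 0.09 = 4.32
Sum = 85.13
85.13 ≥ 50 → Pass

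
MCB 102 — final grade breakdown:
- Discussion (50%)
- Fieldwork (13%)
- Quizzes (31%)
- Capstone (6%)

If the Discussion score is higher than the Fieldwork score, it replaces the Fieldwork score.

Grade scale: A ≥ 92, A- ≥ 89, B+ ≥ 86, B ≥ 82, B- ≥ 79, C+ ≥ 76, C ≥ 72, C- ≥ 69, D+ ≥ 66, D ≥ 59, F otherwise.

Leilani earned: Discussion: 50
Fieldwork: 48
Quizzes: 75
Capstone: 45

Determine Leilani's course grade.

Discussion (50) > Fieldwork (48), so Fieldwork counts as 50.
Weighted total:
  Discussion 50 × 0.5 = 25
  Fieldwork 50 × 0.13 = 6.5
  Quizzes 75 × 0.31 = 23.25
  Capstone 45 × 0.06 = 2.7
Sum = 57.45
57.45 < 59 → F

F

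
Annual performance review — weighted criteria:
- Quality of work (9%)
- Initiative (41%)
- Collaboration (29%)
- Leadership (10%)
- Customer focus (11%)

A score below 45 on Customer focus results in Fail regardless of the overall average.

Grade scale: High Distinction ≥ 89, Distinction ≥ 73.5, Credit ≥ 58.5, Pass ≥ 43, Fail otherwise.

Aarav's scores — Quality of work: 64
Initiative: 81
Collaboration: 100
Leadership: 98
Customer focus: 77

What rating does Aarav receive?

Distinction

Customer focus score 77 ≥ 45: minimum met.
Weighted total:
  Quality of work 64 × 0.09 = 5.76
  Initiative 81 × 0.41 = 33.21
  Collaboration 100 × 0.29 = 29
  Leadership 98 × 0.1 = 9.8
  Customer focus 77 × 0.11 = 8.47
Sum = 86.24
86.24 is ≥ 73.5 and < 89 → Distinction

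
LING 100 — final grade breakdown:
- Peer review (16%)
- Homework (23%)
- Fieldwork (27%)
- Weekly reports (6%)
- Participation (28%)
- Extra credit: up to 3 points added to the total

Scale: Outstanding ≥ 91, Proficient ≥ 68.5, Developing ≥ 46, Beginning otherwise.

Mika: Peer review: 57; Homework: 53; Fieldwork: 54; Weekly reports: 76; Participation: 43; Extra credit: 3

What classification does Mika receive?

Weighted total:
  Peer review 57 × 0.16 = 9.12
  Homework 53 × 0.23 = 12.19
  Fieldwork 54 × 0.27 = 14.58
  Weekly reports 76 × 0.06 = 4.56
  Participation 43 × 0.28 = 12.04
Sum = 52.49
Extra credit: 52.49 + 3 = 55.49
55.49 is ≥ 46 and < 68.5 → Developing

Developing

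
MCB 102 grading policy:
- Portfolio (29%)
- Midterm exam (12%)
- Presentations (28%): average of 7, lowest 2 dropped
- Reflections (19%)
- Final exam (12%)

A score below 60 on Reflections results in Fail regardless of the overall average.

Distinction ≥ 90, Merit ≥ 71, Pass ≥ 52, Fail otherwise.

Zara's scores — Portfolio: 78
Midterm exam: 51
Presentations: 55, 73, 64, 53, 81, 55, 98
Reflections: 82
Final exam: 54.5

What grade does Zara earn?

Merit

Presentations: drop 53, 55 → average of remaining 5 = 371/5 = 74.2
Reflections score 82 ≥ 60: minimum met.
Weighted total:
  Portfolio 78 × 0.29 = 22.62
  Midterm exam 51 × 0.12 = 6.12
  Presentations 74.2 × 0.28 = 20.776
  Reflections 82 × 0.19 = 15.58
  Final exam 54.5 × 0.12 = 6.54
Sum = 71.636
71.636 is ≥ 71 and < 90 → Merit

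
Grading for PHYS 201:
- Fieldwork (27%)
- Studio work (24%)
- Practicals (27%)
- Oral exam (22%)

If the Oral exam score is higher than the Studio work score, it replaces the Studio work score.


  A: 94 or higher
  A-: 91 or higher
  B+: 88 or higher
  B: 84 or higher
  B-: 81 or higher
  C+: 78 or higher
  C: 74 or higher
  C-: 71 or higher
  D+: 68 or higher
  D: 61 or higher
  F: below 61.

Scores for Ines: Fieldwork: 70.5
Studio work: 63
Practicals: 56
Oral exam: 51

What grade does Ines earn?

F

Oral exam (51) ≤ Studio work (63), so Studio work stays at 63.
Weighted total:
  Fieldwork 70.5 × 0.27 = 19.035
  Studio work 63 × 0.24 = 15.12
  Practicals 56 × 0.27 = 15.12
  Oral exam 51 × 0.22 = 11.22
Sum = 60.495
60.495 < 61 → F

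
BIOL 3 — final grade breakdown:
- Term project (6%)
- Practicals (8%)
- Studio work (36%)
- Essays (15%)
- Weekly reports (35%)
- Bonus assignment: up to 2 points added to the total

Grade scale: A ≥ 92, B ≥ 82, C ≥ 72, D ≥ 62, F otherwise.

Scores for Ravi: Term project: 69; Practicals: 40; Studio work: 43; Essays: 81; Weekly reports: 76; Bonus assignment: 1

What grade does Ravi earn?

Weighted total:
  Term project 69 × 0.06 = 4.14
  Practicals 40 × 0.08 = 3.2
  Studio work 43 × 0.36 = 15.48
  Essays 81 × 0.15 = 12.15
  Weekly reports 76 × 0.35 = 26.6
Sum = 61.57
Bonus assignment: 61.57 + 1 = 62.57
62.57 is ≥ 62 and < 72 → D

D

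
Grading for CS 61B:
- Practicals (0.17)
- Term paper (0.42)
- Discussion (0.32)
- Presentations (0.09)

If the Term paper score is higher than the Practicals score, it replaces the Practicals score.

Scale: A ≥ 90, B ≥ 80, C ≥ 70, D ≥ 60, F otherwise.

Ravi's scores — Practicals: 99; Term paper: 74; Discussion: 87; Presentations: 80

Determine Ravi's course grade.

B

Term paper (74) ≤ Practicals (99), so Practicals stays at 99.
Weighted total:
  Practicals 99 × 0.17 = 16.83
  Term paper 74 × 0.42 = 31.08
  Discussion 87 × 0.32 = 27.84
  Presentations 80 × 0.09 = 7.2
Sum = 82.95
82.95 is ≥ 80 and < 90 → B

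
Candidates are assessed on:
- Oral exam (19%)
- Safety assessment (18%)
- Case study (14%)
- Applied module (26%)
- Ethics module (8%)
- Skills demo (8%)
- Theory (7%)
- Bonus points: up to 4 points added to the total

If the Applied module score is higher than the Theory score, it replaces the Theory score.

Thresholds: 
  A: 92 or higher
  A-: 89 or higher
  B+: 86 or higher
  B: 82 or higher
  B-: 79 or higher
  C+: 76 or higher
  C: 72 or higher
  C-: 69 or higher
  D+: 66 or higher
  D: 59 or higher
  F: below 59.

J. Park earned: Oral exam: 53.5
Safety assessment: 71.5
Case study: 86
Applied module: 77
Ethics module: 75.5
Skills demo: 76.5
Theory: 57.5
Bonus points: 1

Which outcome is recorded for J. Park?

C

Applied module (77) > Theory (57.5), so Theory counts as 77.
Weighted total:
  Oral exam 53.5 × 0.19 = 10.165
  Safety assessment 71.5 × 0.18 = 12.87
  Case study 86 × 0.14 = 12.04
  Applied module 77 × 0.26 = 20.02
  Ethics module 75.5 × 0.08 = 6.04
  Skills demo 76.5 × 0.08 = 6.12
  Theory 77 × 0.07 = 5.39
Sum = 72.645
Bonus points: 72.645 + 1 = 73.645
73.645 is ≥ 72 and < 76 → C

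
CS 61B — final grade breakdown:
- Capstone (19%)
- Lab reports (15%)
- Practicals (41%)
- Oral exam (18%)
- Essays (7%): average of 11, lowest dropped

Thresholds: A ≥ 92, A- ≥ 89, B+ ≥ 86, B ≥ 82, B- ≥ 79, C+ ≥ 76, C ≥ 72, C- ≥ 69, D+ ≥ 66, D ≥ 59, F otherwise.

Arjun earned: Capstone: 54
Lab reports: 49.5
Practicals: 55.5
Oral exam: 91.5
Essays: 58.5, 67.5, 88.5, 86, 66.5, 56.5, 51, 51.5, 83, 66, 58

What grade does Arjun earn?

Essays: drop 51 → average of remaining 10 = 682/10 = 68.2
Weighted total:
  Capstone 54 × 0.19 = 10.26
  Lab reports 49.5 × 0.15 = 7.425
  Practicals 55.5 × 0.41 = 22.755
  Oral exam 91.5 × 0.18 = 16.47
  Essays 68.2 × 0.07 = 4.774
Sum = 61.684
61.684 is ≥ 59 and < 66 → D

D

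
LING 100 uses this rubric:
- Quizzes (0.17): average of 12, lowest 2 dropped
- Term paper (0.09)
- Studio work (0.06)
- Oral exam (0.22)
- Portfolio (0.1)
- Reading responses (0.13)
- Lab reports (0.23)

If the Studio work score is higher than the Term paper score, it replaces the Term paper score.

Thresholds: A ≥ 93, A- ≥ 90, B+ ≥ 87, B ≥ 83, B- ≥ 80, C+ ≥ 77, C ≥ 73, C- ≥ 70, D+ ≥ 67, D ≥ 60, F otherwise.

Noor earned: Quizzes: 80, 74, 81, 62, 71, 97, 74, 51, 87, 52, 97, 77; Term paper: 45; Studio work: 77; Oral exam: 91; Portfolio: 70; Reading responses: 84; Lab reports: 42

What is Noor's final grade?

C-

Quizzes: drop 51, 52 → average of remaining 10 = 800/10 = 80
Studio work (77) > Term paper (45), so Term paper counts as 77.
Weighted total:
  Quizzes 80 × 0.17 = 13.6
  Term paper 77 × 0.09 = 6.93
  Studio work 77 × 0.06 = 4.62
  Oral exam 91 × 0.22 = 20.02
  Portfolio 70 × 0.1 = 7
  Reading responses 84 × 0.13 = 10.92
  Lab reports 42 × 0.23 = 9.66
Sum = 72.75
72.75 is ≥ 70 and < 73 → C-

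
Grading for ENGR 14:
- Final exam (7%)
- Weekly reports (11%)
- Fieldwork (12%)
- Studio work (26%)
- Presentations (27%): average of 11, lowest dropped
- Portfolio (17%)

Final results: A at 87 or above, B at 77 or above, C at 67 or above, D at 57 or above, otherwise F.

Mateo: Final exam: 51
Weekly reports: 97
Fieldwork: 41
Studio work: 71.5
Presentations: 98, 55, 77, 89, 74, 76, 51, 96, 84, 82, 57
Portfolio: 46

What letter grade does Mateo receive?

Presentations: drop 51 → average of remaining 10 = 788/10 = 78.8
Weighted total:
  Final exam 51 × 0.07 = 3.57
  Weekly reports 97 × 0.11 = 10.67
  Fieldwork 41 × 0.12 = 4.92
  Studio work 71.5 × 0.26 = 18.59
  Presentations 78.8 × 0.27 = 21.276
  Portfolio 46 × 0.17 = 7.82
Sum = 66.846
66.846 is ≥ 57 and < 67 → D

D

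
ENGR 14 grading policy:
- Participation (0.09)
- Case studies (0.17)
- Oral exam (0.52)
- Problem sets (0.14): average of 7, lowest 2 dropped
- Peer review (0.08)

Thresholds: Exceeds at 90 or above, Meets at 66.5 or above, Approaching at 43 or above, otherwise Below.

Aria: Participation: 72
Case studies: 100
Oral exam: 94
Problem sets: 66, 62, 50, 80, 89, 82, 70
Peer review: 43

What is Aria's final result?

Meets

Problem sets: drop 50, 62 → average of remaining 5 = 387/5 = 77.4
Weighted total:
  Participation 72 × 0.09 = 6.48
  Case studies 100 × 0.17 = 17
  Oral exam 94 × 0.52 = 48.88
  Problem sets 77.4 × 0.14 = 10.836
  Peer review 43 × 0.08 = 3.44
Sum = 86.636
86.636 is ≥ 66.5 and < 90 → Meets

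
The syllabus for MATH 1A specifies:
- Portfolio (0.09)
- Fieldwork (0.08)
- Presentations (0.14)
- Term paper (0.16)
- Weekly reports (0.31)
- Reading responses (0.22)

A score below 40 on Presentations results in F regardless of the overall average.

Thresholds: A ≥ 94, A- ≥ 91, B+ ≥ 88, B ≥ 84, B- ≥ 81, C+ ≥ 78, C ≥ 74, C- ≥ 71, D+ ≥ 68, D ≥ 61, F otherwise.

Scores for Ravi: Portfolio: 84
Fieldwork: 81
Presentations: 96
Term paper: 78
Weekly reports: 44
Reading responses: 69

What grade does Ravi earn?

Presentations score 96 ≥ 40: minimum met.
Weighted total:
  Portfolio 84 × 0.09 = 7.56
  Fieldwork 81 × 0.08 = 6.48
  Presentations 96 × 0.14 = 13.44
  Term paper 78 × 0.16 = 12.48
  Weekly reports 44 × 0.31 = 13.64
  Reading responses 69 × 0.22 = 15.18
Sum = 68.78
68.78 is ≥ 68 and < 71 → D+

D+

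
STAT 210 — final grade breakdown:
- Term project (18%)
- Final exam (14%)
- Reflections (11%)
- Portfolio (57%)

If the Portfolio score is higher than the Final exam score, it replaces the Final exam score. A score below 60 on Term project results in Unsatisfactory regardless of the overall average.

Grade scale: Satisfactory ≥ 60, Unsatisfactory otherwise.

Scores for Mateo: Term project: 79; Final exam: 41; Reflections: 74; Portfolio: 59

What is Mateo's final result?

Portfolio (59) > Final exam (41), so Final exam counts as 59.
Term project score 79 ≥ 60: minimum met.
Weighted total:
  Term project 79 × 0.18 = 14.22
  Final exam 59 × 0.14 = 8.26
  Reflections 74 × 0.11 = 8.14
  Portfolio 59 × 0.57 = 33.63
Sum = 64.25
64.25 ≥ 60 → Satisfactory

Satisfactory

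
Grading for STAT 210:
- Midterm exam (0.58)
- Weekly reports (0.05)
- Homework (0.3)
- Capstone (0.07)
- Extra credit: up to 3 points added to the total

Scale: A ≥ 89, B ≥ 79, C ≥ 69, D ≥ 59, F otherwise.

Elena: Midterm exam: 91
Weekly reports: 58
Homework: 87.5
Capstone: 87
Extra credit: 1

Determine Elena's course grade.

Weighted total:
  Midterm exam 91 × 0.58 = 52.78
  Weekly reports 58 × 0.05 = 2.9
  Homework 87.5 × 0.3 = 26.25
  Capstone 87 × 0.07 = 6.09
Sum = 88.02
Extra credit: 88.02 + 1 = 89.02
89.02 ≥ 89 → A

A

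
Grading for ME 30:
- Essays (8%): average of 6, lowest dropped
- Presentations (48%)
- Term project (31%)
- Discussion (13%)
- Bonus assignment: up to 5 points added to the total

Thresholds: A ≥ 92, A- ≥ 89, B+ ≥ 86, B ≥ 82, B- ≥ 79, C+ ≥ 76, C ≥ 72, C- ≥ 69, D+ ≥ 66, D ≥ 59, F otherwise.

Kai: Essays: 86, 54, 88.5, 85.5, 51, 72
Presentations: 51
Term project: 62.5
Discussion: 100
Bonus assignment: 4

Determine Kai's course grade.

Essays: drop 51 → average of remaining 5 = 386/5 = 77.2
Weighted total:
  Essays 77.2 × 0.08 = 6.176
  Presentations 51 × 0.48 = 24.48
  Term project 62.5 × 0.31 = 19.375
  Discussion 100 × 0.13 = 13
Sum = 63.031
Bonus assignment: 63.031 + 4 = 67.031
67.031 is ≥ 66 and < 69 → D+

D+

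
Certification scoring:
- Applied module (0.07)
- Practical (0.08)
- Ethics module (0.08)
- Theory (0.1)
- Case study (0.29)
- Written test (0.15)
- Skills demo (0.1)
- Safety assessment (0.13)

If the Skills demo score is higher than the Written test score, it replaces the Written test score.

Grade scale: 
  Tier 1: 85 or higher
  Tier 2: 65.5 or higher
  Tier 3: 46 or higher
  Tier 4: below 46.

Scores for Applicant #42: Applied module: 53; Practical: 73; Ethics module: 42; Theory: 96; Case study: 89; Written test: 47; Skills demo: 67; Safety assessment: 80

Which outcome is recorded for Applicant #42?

Tier 2

Skills demo (67) > Written test (47), so Written test counts as 67.
Weighted total:
  Applied module 53 × 0.07 = 3.71
  Practical 73 × 0.08 = 5.84
  Ethics module 42 × 0.08 = 3.36
  Theory 96 × 0.1 = 9.6
  Case study 89 × 0.29 = 25.81
  Written test 67 × 0.15 = 10.05
  Skills demo 67 × 0.1 = 6.7
  Safety assessment 80 × 0.13 = 10.4
Sum = 75.47
75.47 is ≥ 65.5 and < 85 → Tier 2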